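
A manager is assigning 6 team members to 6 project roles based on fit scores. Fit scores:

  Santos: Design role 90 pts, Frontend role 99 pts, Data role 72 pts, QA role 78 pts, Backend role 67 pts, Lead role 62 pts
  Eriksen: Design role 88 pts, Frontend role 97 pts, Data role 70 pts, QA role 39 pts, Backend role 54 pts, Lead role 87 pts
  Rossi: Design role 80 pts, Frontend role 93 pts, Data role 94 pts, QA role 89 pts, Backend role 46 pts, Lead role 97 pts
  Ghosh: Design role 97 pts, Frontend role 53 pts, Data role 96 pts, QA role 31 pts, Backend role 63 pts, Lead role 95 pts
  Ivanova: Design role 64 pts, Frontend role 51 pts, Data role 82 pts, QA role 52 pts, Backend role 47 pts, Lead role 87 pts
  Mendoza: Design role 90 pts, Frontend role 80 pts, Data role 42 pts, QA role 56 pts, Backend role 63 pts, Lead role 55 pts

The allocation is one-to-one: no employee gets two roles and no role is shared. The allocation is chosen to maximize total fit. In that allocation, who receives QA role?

Optimal: Santos→Backend role (67 pts), Eriksen→Frontend role (97 pts), Rossi→QA role (89 pts), Ghosh→Data role (96 pts), Ivanova→Lead role (87 pts), Mendoza→Design role (90 pts) — total 67+97+89+96+87+90 = 526 pts.
Max-entry greedy (repeatedly take the single best remaining cell) gives 477 pts, worse by 49.
Rossi's own top role is Lead role (97 pts), but forcing Rossi→Lead role and reassigning the rest optimally gives only 514 pts — worse by 12.

Rossi receives QA role.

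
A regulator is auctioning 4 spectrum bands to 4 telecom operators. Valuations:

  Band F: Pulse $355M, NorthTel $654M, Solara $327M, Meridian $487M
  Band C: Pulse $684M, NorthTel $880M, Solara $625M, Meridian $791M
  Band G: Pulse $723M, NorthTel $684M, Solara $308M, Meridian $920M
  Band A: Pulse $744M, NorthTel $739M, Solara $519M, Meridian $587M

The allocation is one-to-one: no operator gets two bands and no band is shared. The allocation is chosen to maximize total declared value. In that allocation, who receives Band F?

Optimal: Pulse→Band A ($744M), NorthTel→Band F ($654M), Solara→Band C ($625M), Meridian→Band G ($920M) — total 744+654+625+920 = $2943M.
Max-entry greedy (repeatedly take the single best remaining cell) gives $2871M, worse by 72.
Checked against all permutations: $2943M is optimal.
NorthTel's own top band is Band C ($880M), but forcing NorthTel→Band C and reassigning the rest optimally gives only $2871M — worse by 72.

NorthTel receives Band F.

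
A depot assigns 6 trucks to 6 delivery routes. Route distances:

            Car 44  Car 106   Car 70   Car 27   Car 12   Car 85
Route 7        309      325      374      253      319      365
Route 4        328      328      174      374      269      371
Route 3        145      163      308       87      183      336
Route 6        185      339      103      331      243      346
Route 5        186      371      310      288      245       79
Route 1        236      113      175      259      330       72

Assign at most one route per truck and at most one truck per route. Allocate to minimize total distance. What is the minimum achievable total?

This is a one-to-one assignment (minimum-cost bipartite matching).
Optimal: Car 44→Route 6 (185 km), Car 106→Route 1 (113 km), Car 70→Route 4 (174 km), Car 27→Route 3 (87 km), Car 12→Route 7 (319 km), Car 85→Route 5 (79 km) — total 185+113+174+87+319+79 = 957 km.
Row-greedy (each truck in turn takes its cheapest remaining route) gives 1230 km, worse by 273.
Next-best assignment: Car 44→Route 7, Car 106→Route 1, Car 70→Route 6, Car 27→Route 3, Car 12→Route 4, Car 85→Route 5 = 960 km.
Every other assignment is strictly worse.

Minimum total: 957 km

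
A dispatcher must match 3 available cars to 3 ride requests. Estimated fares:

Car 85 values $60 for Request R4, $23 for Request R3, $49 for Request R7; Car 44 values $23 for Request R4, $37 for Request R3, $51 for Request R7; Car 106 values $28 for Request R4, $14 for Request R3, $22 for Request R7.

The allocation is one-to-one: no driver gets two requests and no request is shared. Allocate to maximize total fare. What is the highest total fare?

Max total: $125

Optimal: Car 85→Request R4 ($60), Car 44→Request R7 ($51), Car 106→Request R3 ($14) — total 60+51+14 = $125.
Next-best assignment: Car 85→Request R4, Car 44→Request R3, Car 106→Request R7 = $119.
Swapping Car 85↔Car 106 (Car 85→Request R3 $23, Car 106→Request R4 $28) loses 23.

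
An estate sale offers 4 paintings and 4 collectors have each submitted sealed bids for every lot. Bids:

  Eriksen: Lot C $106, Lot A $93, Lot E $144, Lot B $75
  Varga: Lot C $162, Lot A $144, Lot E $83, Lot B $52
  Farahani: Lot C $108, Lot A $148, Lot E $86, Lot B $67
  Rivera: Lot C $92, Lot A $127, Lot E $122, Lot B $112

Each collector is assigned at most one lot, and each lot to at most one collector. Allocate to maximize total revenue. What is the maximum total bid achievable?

Maximum total: $566

This is the linear assignment problem.
Optimal: Eriksen→Lot E ($144), Varga→Lot C ($162), Farahani→Lot A ($148), Rivera→Lot B ($112) — total 144+162+148+112 = $566.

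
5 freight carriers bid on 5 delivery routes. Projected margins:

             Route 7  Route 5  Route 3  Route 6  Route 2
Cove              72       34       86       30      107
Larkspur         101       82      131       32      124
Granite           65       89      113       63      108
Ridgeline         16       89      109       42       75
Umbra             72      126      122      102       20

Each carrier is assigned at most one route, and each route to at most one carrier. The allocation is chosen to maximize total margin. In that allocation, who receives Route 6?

Umbra receives Route 6.

This is a one-to-one assignment (maximum-weight bipartite matching).
Optimal: Cove→Route 2 ($107k), Larkspur→Route 7 ($101k), Granite→Route 3 ($113k), Ridgeline→Route 5 ($89k), Umbra→Route 6 ($102k) — total 107+101+113+89+102 = $512k.
Column-greedy (each route in turn goes to its best remaining carrier) gives $489k, worse by 23.
Every other assignment is strictly worse.
Umbra's own top route is Route 5 ($126k), but forcing Umbra→Route 5 and reassigning the rest optimally gives only $506k — worse by 6.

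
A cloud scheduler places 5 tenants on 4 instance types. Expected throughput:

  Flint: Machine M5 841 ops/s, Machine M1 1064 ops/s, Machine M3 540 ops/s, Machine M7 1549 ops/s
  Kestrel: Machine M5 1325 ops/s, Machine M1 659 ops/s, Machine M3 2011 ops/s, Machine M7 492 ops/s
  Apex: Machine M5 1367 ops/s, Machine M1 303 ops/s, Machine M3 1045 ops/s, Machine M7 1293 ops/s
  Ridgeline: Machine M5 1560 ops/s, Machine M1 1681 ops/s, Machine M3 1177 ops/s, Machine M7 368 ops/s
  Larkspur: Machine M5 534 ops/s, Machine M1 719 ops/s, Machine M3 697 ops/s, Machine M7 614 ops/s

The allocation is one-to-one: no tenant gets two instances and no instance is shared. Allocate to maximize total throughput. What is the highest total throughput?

Max total: 6608 ops/s

This is the linear assignment problem.
Optimal: Apex→Machine M5 (1367 ops/s), Ridgeline→Machine M1 (1681 ops/s), Kestrel→Machine M3 (2011 ops/s), Flint→Machine M7 (1549 ops/s) — total 1367+1681+2011+1549 = 6608 ops/s.
Next-best assignment: Ridgeline→Machine M5, Flint→Machine M1, Kestrel→Machine M3, Apex→Machine M7 = 5928 ops/s.
Checked against all permutations: 6608 ops/s is optimal.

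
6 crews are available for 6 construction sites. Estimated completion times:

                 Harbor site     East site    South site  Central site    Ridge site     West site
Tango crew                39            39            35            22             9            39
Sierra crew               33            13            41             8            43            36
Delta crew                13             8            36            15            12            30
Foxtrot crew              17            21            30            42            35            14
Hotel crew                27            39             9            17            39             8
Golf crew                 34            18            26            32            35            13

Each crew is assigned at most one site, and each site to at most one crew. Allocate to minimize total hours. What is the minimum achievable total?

Optimal: Tango crew→Ridge site (9 hours), Sierra crew→Central site (8 hours), Delta crew→East site (8 hours), Foxtrot crew→Harbor site (17 hours), Hotel crew→South site (9 hours), Golf crew→West site (13 hours) — total 9+8+8+17+9+13 = 64 hours.
Min-entry greedy (repeatedly take the single cheapest remaining cell) gives 76 hours, worse by 12.
Checked against all permutations: 64 hours is optimal.

Minimum total: 64 hours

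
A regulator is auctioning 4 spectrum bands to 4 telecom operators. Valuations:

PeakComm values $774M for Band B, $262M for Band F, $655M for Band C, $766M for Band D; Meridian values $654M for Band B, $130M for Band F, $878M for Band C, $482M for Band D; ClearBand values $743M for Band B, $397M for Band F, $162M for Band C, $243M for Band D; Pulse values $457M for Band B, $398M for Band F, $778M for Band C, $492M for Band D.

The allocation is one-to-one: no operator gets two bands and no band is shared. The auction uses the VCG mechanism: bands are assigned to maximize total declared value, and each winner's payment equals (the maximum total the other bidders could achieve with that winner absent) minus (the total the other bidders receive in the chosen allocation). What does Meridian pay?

Meridian pays $380M.

Efficient allocation: PeakComm→Band D ($766M), Meridian→Band C ($878M), ClearBand→Band B ($743M), Pulse→Band F ($398M); total welfare W = $2785M.
Meridian receives Band C at value $878M, so the others get W − 878 = $1907M.
Without Meridian: best allocation of the remaining 3 bidders over all 4 bands is PeakComm→Band D ($766M), ClearBand→Band B ($743M), Pulse→Band C ($778M), total $2287M.
VCG payment = (others' best without Meridian) − (others' welfare with Meridian) = 2287 − 1907 = $380M.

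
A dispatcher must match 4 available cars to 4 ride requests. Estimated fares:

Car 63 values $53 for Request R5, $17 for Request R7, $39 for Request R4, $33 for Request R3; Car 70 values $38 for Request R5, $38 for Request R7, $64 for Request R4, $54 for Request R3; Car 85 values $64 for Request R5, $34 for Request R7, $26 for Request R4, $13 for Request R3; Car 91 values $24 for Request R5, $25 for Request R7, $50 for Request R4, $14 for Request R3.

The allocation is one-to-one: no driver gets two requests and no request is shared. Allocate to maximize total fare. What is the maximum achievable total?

Optimal: Car 63→Request R5 ($53), Car 70→Request R3 ($54), Car 85→Request R7 ($34), Car 91→Request R4 ($50) — total 53+54+34+50 = $191.
Max-entry greedy (repeatedly take the single best remaining cell) gives $186, worse by 5.
Next-best assignment: Car 63→Request R3, Car 70→Request R4, Car 85→Request R5, Car 91→Request R7 = $186.

Maximum total: $191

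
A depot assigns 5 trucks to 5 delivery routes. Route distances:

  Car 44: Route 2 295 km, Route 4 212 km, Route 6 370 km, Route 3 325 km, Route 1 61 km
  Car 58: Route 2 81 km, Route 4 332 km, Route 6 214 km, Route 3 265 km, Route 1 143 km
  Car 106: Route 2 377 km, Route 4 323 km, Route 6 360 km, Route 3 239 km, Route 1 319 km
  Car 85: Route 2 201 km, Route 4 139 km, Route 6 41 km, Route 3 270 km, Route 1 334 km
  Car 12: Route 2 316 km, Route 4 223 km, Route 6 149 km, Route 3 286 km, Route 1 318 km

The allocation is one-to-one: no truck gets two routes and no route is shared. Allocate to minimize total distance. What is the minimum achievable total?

Optimal: Car 44→Route 1 (61 km), Car 58→Route 2 (81 km), Car 106→Route 3 (239 km), Car 85→Route 6 (41 km), Car 12→Route 4 (223 km) — total 61+81+239+41+223 = 645 km.
Column-greedy (each route in turn goes to its cheapest remaining truck) gives 669 km, worse by 24.

Minimum total: 645 km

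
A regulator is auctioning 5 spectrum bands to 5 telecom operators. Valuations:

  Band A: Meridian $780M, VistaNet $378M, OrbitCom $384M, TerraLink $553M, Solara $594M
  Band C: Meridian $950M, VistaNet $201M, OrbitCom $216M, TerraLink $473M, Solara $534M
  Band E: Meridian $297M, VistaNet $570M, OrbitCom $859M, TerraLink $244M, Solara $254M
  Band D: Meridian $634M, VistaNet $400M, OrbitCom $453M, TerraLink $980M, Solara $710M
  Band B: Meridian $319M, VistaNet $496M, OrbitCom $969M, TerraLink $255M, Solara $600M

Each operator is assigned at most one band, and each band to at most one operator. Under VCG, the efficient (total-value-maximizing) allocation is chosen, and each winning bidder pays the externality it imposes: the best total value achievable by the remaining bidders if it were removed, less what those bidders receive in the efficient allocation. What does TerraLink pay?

Efficient allocation: Meridian→Band C ($950M), VistaNet→Band E ($570M), OrbitCom→Band B ($969M), TerraLink→Band D ($980M), Solara→Band A ($594M); total welfare W = $4063M.
TerraLink receives Band D at value $980M, so the others get W − 980 = $3083M.
Without TerraLink: best allocation of the remaining 4 bidders over all 5 bands is Meridian→Band C ($950M), VistaNet→Band E ($570M), OrbitCom→Band B ($969M), Solara→Band D ($710M), total $3199M.
VCG payment = (others' best without TerraLink) − (others' welfare with TerraLink) = 3199 − 3083 = $116M.

TerraLink pays $116M.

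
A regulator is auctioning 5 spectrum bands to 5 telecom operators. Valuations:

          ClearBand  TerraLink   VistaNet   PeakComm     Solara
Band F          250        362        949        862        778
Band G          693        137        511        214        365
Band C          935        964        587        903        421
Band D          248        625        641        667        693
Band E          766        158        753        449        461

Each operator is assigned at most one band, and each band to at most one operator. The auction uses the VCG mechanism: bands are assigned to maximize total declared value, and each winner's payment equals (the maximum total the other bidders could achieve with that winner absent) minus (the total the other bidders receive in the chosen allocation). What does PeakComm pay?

PeakComm pays $269M.

Efficient allocation: ClearBand→Band G ($693M), TerraLink→Band C ($964M), VistaNet→Band E ($753M), PeakComm→Band F ($862M), Solara→Band D ($693M); total welfare W = $3965M.
PeakComm receives Band F at value $862M, so the others get W − 862 = $3103M.
Without PeakComm: best allocation of the remaining 4 bidders over all 5 bands is ClearBand→Band E ($766M), TerraLink→Band C ($964M), VistaNet→Band F ($949M), Solara→Band D ($693M), total $3372M.
VCG payment = (others' best without PeakComm) − (others' welfare with PeakComm) = 3372 − 3103 = $269M.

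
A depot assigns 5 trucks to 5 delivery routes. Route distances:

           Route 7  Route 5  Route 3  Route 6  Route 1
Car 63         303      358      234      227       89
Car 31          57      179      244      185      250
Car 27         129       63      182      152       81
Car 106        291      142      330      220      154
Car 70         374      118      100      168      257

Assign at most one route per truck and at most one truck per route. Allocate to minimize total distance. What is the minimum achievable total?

Treat this as an assignment problem: match each truck to one route.
Optimal: Car 63→Route 1 (89 km), Car 31→Route 7 (57 km), Car 27→Route 5 (63 km), Car 106→Route 6 (220 km), Car 70→Route 3 (100 km) — total 89+57+63+220+100 = 529 km.
Next-best assignment: Car 63→Route 1, Car 31→Route 7, Car 27→Route 6, Car 106→Route 5, Car 70→Route 3 = 540 km.
Swapping Car 70↔Car 63 (Car 70→Route 1 257 km, Car 63→Route 3 234 km) adds 302.
No other one-to-one assignment undercuts 529 km.

Minimum total: 529 km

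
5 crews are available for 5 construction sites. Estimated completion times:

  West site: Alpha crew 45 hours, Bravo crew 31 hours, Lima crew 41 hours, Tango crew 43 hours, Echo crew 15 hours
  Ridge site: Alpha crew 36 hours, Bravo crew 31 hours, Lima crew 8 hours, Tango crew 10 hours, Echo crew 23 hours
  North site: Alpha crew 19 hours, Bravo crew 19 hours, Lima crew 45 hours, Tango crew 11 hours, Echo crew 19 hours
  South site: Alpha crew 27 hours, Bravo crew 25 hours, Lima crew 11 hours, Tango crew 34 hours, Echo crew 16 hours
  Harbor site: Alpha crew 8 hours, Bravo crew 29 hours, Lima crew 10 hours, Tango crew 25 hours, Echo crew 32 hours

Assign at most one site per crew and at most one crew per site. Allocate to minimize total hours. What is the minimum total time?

Optimal: Alpha crew→Harbor site (8 hours), Bravo crew→North site (19 hours), Lima crew→South site (11 hours), Tango crew→Ridge site (10 hours), Echo crew→West site (15 hours) — total 8+19+11+10+15 = 63 hours.
Row-greedy (each crew in turn takes its cheapest remaining site) gives 84 hours, worse by 21.
Next-best assignment: Alpha crew→Harbor site, Bravo crew→South site, Lima crew→Ridge site, Tango crew→North site, Echo crew→West site = 67 hours.
Swapping Alpha crew↔Echo crew (Alpha crew→West site 45 hours, Echo crew→Harbor site 32 hours) adds 54.
Checked against all permutations: 63 hours is optimal.

Minimum total: 63 hours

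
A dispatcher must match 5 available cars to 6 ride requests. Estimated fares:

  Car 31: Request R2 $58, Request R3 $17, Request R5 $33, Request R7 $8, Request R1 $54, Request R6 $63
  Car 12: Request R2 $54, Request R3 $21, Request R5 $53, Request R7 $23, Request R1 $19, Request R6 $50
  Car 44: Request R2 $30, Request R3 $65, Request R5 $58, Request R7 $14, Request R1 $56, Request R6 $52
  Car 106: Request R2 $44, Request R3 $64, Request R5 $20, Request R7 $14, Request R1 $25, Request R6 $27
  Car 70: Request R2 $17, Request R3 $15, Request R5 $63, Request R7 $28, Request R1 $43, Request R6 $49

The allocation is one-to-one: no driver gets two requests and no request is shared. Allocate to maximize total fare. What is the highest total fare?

This is a one-to-one assignment (maximum-weight bipartite matching).
Optimal: Car 31→Request R6 ($63), Car 12→Request R2 ($54), Car 44→Request R1 ($56), Car 106→Request R3 ($64), Car 70→Request R5 ($63) — total 63+54+56+64+63 = $300.
Swapping Car 70↔Car 12 (Car 70→Request R2 $17, Car 12→Request R5 $53) loses 47.
No other one-to-one assignment exceeds $300.

Max total: $300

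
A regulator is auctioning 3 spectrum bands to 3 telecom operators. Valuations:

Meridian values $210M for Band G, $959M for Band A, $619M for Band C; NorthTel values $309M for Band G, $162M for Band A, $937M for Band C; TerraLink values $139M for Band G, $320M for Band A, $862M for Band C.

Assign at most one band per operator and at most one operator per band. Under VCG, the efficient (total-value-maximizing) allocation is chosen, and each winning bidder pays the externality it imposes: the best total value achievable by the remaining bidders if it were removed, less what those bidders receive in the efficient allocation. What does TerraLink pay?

Efficient allocation: Meridian→Band A ($959M), NorthTel→Band G ($309M), TerraLink→Band C ($862M); total welfare W = $2130M.
TerraLink receives Band C at value $862M, so the others get W − 862 = $1268M.
Without TerraLink: best allocation of the remaining 2 bidders over all 3 bands is Meridian→Band A ($959M), NorthTel→Band C ($937M), total $1896M.
VCG payment = (others' best without TerraLink) − (others' welfare with TerraLink) = 1896 − 1268 = $628M.

TerraLink pays $628M.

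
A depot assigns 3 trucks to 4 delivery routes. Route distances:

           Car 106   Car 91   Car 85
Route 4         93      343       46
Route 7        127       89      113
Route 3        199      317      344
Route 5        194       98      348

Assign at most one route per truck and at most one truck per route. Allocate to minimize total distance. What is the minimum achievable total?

This is a one-to-one assignment (minimum-cost bipartite matching).
Optimal: Car 106→Route 7 (127 km), Car 91→Route 5 (98 km), Car 85→Route 4 (46 km) — total 127+98+46 = 271 km.
Column-greedy (each route in turn goes to its cheapest remaining truck) gives 334 km, worse by 63.
Next-best assignment: Car 106→Route 4, Car 91→Route 5, Car 85→Route 7 = 304 km.
Swapping Car 85↔Car 91 (Car 85→Route 5 348 km, Car 91→Route 4 343 km) adds 547.

Minimum total: 271 km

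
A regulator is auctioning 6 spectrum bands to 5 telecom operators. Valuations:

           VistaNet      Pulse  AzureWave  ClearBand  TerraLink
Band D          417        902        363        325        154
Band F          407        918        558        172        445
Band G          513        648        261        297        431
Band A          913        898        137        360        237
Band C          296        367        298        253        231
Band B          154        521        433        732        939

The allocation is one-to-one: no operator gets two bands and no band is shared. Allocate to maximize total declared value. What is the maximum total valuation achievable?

This is the linear assignment problem.
Optimal: VistaNet→Band A ($913M), Pulse→Band D ($902M), AzureWave→Band F ($558M), ClearBand→Band G ($297M), TerraLink→Band B ($939M) — total 913+902+558+297+939 = $3609M.
Column-greedy (each band in turn goes to its best remaining operator) gives $2564M, worse by 1045.
Next-best assignment: VistaNet→Band A, Pulse→Band D, AzureWave→Band F, ClearBand→Band C, TerraLink→Band B = $3565M.
No other one-to-one assignment exceeds $3609M.

Max total: $3609M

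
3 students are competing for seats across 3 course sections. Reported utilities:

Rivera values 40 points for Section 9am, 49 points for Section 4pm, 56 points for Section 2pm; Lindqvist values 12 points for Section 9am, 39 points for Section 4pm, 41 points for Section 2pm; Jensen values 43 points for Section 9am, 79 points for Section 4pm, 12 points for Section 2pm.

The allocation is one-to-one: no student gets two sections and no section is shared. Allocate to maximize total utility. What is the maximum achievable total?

Optimal: Rivera→Section 9am (40 points), Lindqvist→Section 2pm (41 points), Jensen→Section 4pm (79 points) — total 40+41+79 = 160 points.

Max total: 160 points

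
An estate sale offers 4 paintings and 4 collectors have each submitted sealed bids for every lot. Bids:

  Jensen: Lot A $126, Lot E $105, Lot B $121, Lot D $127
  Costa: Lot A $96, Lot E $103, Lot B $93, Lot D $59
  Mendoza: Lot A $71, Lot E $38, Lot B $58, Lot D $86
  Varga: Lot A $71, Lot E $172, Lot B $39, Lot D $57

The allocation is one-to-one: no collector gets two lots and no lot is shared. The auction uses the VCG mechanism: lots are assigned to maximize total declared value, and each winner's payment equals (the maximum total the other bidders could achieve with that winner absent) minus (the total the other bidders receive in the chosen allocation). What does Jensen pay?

Jensen pays $3.

Efficient allocation: Jensen→Lot A ($126), Costa→Lot B ($93), Mendoza→Lot D ($86), Varga→Lot E ($172); total welfare W = $477.
Jensen receives Lot A at value $126, so the others get W − 126 = $351.
Without Jensen: best allocation of the remaining 3 bidders over all 4 lots is Costa→Lot A ($96), Mendoza→Lot D ($86), Varga→Lot E ($172), total $354.
VCG payment = (others' best without Jensen) − (others' welfare with Jensen) = 354 − 351 = $3.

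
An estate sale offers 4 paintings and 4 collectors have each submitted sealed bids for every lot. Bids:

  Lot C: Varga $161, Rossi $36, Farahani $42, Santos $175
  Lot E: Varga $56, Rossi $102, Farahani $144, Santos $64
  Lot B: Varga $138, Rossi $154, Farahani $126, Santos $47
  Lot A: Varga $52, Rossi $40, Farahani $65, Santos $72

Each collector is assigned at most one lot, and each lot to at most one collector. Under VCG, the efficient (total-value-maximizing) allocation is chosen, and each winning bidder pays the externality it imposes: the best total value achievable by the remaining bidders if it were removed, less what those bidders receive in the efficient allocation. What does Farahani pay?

Efficient allocation: Varga→Lot C ($161), Rossi→Lot B ($154), Farahani→Lot E ($144), Santos→Lot A ($72); total welfare W = $531.
Farahani receives Lot E at value $144, so the others get W − 144 = $387.
Without Farahani: best allocation of the remaining 3 bidders over all 4 lots is Varga→Lot B ($138), Rossi→Lot E ($102), Santos→Lot C ($175), total $415.
VCG payment = (others' best without Farahani) − (others' welfare with Farahani) = 415 − 387 = $28.

Farahani pays $28.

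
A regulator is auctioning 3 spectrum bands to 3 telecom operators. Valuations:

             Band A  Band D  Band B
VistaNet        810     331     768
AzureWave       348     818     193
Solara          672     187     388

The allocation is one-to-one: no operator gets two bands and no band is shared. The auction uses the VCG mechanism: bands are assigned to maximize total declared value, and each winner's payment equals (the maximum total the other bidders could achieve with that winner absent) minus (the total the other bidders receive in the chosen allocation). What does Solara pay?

Efficient allocation: VistaNet→Band B ($768M), AzureWave→Band D ($818M), Solara→Band A ($672M); total welfare W = $2258M.
Solara receives Band A at value $672M, so the others get W − 672 = $1586M.
Without Solara: best allocation of the remaining 2 bidders over all 3 bands is VistaNet→Band A ($810M), AzureWave→Band D ($818M), total $1628M.
VCG payment = (others' best without Solara) − (others' welfare with Solara) = 1628 − 1586 = $42M.

Solara pays $42M.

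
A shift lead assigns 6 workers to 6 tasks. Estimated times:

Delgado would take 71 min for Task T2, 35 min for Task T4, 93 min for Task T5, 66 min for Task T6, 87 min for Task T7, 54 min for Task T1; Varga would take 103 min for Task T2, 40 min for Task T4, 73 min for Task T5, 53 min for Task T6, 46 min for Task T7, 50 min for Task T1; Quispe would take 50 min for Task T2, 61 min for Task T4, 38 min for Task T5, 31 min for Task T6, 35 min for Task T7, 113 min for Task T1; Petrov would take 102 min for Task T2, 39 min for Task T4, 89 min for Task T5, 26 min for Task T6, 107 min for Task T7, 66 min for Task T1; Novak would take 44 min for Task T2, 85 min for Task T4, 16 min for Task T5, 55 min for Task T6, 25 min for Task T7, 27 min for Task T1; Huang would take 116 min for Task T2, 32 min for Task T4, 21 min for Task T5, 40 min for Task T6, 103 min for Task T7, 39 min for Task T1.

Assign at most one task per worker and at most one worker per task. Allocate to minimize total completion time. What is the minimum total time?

Minimum total: 205 min

Optimal: Delgado→Task T4 (35 min), Varga→Task T7 (46 min), Quispe→Task T2 (50 min), Petrov→Task T6 (26 min), Novak→Task T1 (27 min), Huang→Task T5 (21 min) — total 35+46+50+26+27+21 = 205 min.
Column-greedy (each task in turn goes to its cheapest remaining worker) gives 240 min, worse by 35.
Swapping Quispe↔Delgado (Quispe→Task T4 61 min, Delgado→Task T2 71 min) adds 47.
No other one-to-one assignment undercuts 205 min.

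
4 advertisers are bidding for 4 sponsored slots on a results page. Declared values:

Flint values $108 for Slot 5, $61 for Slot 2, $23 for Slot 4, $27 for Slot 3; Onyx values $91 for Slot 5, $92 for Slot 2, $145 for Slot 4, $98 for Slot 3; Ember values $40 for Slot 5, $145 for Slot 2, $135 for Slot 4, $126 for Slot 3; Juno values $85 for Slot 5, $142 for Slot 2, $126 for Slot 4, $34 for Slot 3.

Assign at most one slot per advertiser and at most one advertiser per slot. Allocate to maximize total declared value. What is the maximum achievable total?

Max total: $521

Optimal: Flint→Slot 5 ($108), Onyx→Slot 4 ($145), Ember→Slot 3 ($126), Juno→Slot 2 ($142) — total 108+145+126+142 = $521.
Row-greedy (each advertiser in turn takes its best remaining slot) gives $432, worse by 89.
Checked against all permutations: $521 is optimal.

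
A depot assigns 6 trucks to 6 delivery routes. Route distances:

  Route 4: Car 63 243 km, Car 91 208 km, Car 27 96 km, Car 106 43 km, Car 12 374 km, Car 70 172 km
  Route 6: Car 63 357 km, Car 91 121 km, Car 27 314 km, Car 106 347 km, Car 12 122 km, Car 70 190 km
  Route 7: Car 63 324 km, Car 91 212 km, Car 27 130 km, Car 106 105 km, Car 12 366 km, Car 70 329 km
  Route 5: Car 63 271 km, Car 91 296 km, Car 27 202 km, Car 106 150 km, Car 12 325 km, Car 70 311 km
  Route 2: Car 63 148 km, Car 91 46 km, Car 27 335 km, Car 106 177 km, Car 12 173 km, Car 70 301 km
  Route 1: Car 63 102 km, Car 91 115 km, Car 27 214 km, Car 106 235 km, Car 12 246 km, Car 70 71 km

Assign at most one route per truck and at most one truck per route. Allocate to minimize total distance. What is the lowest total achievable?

Min total: 683 km

Optimal: Car 63→Route 5 (271 km), Car 91→Route 2 (46 km), Car 27→Route 7 (130 km), Car 106→Route 4 (43 km), Car 12→Route 6 (122 km), Car 70→Route 1 (71 km) — total 271+46+130+43+122+71 = 683 km.
Row-greedy (each truck in turn takes its cheapest remaining route) gives 782 km, worse by 99.
Swapping Car 63↔Car 70 (Car 63→Route 1 102 km, Car 70→Route 5 311 km) adds 71.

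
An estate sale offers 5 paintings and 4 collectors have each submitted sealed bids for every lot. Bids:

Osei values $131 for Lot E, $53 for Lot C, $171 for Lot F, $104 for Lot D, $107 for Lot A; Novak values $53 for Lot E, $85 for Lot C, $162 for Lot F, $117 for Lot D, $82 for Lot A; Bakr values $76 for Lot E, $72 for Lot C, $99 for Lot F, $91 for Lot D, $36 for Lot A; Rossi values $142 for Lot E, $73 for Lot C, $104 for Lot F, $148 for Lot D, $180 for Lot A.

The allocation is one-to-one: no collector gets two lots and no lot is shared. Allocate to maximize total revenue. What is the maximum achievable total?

Maximum total: $564

Optimal: Osei→Lot E ($131), Novak→Lot F ($162), Bakr→Lot D ($91), Rossi→Lot A ($180) — total 131+162+91+180 = $564.
Column-greedy (each lot in turn goes to its best remaining collector) gives $489, worse by 75.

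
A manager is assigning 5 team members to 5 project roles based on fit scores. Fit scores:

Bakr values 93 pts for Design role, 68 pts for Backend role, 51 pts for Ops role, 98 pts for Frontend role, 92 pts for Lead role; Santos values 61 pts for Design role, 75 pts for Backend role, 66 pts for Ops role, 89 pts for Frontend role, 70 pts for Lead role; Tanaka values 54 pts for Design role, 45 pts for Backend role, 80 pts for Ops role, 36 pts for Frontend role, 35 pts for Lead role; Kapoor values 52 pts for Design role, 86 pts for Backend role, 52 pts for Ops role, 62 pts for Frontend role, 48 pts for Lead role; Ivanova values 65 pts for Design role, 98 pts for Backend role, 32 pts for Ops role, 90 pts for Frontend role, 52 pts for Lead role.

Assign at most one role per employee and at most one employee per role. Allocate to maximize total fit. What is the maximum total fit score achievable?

Max total: 419 pts

Optimal: Bakr→Design role (93 pts), Santos→Lead role (70 pts), Tanaka→Ops role (80 pts), Kapoor→Backend role (86 pts), Ivanova→Frontend role (90 pts) — total 93+70+80+86+90 = 419 pts.
Column-greedy (each role in turn goes to its best remaining employee) gives 408 pts, worse by 11.
Next-best assignment: Bakr→Lead role, Santos→Frontend role, Tanaka→Ops role, Kapoor→Backend role, Ivanova→Design role = 412 pts.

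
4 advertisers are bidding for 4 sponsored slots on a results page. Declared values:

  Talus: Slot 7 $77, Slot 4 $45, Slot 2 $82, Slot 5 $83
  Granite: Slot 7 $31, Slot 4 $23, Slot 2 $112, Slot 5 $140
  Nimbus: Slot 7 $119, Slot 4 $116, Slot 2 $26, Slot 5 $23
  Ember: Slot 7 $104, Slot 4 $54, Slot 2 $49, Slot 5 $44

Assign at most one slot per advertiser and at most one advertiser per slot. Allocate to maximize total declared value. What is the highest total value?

Treat this as an assignment problem: match each advertiser to one slot.
Optimal: Talus→Slot 2 ($82), Granite→Slot 5 ($140), Nimbus→Slot 4 ($116), Ember→Slot 7 ($104) — total 82+140+116+104 = $442.
Column-greedy (each slot in turn goes to its best remaining advertiser) gives $368, worse by 74.
Swapping Nimbus↔Talus (Nimbus→Slot 2 $26, Talus→Slot 4 $45) loses 127.
Every other assignment is strictly worse.

Max total: $442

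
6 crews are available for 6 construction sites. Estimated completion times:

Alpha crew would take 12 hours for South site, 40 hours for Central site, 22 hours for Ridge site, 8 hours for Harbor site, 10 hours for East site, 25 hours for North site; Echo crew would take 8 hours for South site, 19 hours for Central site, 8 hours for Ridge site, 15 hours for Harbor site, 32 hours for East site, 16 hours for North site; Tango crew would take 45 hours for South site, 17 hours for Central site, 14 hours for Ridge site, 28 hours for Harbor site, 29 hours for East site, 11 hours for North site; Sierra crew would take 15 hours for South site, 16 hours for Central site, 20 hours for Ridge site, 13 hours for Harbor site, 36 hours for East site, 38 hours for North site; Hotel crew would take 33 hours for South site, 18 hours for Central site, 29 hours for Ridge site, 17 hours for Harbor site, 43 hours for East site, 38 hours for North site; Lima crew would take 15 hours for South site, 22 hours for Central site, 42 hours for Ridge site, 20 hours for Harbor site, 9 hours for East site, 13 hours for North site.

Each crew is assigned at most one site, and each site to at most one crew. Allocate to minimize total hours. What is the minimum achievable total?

Minimum total: 69 hours

Optimal: Alpha crew→Harbor site (8 hours), Echo crew→Ridge site (8 hours), Tango crew→North site (11 hours), Sierra crew→South site (15 hours), Hotel crew→Central site (18 hours), Lima crew→East site (9 hours) — total 8+8+11+15+18+9 = 69 hours.
Next-best assignment: Alpha crew→South site, Echo crew→Ridge site, Tango crew→North site, Sierra crew→Harbor site, Hotel crew→Central site, Lima crew→East site = 71 hours.
Swapping Hotel crew↔Sierra crew (Hotel crew→South site 33 hours, Sierra crew→Central site 16 hours) adds 16.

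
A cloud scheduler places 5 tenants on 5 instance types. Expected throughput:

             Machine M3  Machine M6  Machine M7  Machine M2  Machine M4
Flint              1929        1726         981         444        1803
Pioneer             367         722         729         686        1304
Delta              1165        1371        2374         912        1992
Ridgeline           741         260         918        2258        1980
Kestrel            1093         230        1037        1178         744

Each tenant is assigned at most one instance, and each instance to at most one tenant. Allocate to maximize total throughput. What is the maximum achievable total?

Optimal: Flint→Machine M6 (1726 ops/s), Pioneer→Machine M4 (1304 ops/s), Delta→Machine M7 (2374 ops/s), Ridgeline→Machine M2 (2258 ops/s), Kestrel→Machine M3 (1093 ops/s) — total 1726+1304+2374+2258+1093 = 8755 ops/s.
Max-entry greedy (repeatedly take the single best remaining cell) gives 8095 ops/s, worse by 660.
Next-best assignment: Flint→Machine M4, Pioneer→Machine M6, Delta→Machine M7, Ridgeline→Machine M2, Kestrel→Machine M3 = 8250 ops/s.
No other one-to-one assignment exceeds 8755 ops/s.

Maximum total: 8755 ops/s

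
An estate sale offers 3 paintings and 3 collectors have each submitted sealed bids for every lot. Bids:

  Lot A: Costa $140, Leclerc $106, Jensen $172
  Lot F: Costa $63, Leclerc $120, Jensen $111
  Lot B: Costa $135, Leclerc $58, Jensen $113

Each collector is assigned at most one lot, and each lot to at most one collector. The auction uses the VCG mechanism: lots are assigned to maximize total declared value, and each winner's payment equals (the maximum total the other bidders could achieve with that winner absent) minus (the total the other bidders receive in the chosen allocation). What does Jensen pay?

Jensen pays $5.

Efficient allocation: Costa→Lot B ($135), Leclerc→Lot F ($120), Jensen→Lot A ($172); total welfare W = $427.
Jensen receives Lot A at value $172, so the others get W − 172 = $255.
Without Jensen: best allocation of the remaining 2 bidders over all 3 lots is Costa→Lot A ($140), Leclerc→Lot F ($120), total $260.
VCG payment = (others' best without Jensen) − (others' welfare with Jensen) = 260 − 255 = $5.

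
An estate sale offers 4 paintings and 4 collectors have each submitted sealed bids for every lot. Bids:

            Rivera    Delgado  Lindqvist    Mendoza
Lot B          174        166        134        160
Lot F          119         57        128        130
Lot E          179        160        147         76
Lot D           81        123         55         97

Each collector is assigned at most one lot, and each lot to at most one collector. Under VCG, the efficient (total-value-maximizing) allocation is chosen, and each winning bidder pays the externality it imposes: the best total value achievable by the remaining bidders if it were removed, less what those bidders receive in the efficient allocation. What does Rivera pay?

Rivera pays $37.

Efficient allocation: Rivera→Lot E ($179), Delgado→Lot D ($123), Lindqvist→Lot F ($128), Mendoza→Lot B ($160); total welfare W = $590.
Rivera receives Lot E at value $179, so the others get W − 179 = $411.
Without Rivera: best allocation of the remaining 3 bidders over all 4 lots is Delgado→Lot E ($160), Lindqvist→Lot F ($128), Mendoza→Lot B ($160), total $448.
VCG payment = (others' best without Rivera) − (others' welfare with Rivera) = 448 − 411 = $37.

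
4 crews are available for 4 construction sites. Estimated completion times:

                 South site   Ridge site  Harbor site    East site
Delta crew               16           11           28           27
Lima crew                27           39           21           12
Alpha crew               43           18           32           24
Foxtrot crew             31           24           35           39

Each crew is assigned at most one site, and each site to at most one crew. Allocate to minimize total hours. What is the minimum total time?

Optimal: Delta crew→South site (16 hours), Lima crew→East site (12 hours), Alpha crew→Ridge site (18 hours), Foxtrot crew→Harbor site (35 hours) — total 16+12+18+35 = 81 hours.
Column-greedy (each site in turn goes to its cheapest remaining crew) gives 94 hours, worse by 13.
Next-best assignment: Delta crew→South site, Lima crew→East site, Alpha crew→Harbor site, Foxtrot crew→Ridge site = 84 hours.
Every other assignment is strictly worse.

Minimum total: 81 hours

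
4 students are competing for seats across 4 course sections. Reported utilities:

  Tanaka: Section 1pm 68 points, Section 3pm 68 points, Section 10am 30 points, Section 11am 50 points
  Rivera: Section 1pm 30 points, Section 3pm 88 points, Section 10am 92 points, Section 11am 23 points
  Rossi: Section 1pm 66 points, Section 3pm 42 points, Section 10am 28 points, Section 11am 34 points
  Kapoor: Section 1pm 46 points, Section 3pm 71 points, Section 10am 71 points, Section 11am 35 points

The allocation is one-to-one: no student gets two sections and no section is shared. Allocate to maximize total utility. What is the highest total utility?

This is the linear assignment problem.
Optimal: Tanaka→Section 11am (50 points), Rivera→Section 10am (92 points), Rossi→Section 1pm (66 points), Kapoor→Section 3pm (71 points) — total 50+92+66+71 = 279 points.
Row-greedy (each student in turn takes its best remaining section) gives 237 points, worse by 42.
Next-best assignment: Tanaka→Section 11am, Rivera→Section 3pm, Rossi→Section 1pm, Kapoor→Section 10am = 275 points.
Every other assignment is strictly worse.

Max total: 279 points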